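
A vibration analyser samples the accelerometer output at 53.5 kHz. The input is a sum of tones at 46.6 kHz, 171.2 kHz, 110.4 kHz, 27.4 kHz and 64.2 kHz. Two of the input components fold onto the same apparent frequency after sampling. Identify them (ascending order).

64.2 kHz, 171.2 kHz

fs/2 = 26.75 kHz.
46.6 kHz > fs/2 = 26.75 kHz, folds to fs − 46.6 kHz = 6.9 kHz.
171.2 kHz mod fs = 10.7 kHz.
10.7 kHz ≤ fs/2 = 26.75 kHz, appears at 10.7 kHz.
110.4 kHz mod fs = 3.4 kHz.
3.4 kHz ≤ fs/2 = 26.75 kHz, appears at 3.4 kHz.
27.4 kHz > fs/2 = 26.75 kHz, folds to fs − 27.4 kHz = 26.1 kHz.
64.2 kHz mod fs = 10.7 kHz.
10.7 kHz ≤ fs/2 = 26.75 kHz, appears at 10.7 kHz.
64.2 kHz and 171.2 kHz both map to 10.7 kHz.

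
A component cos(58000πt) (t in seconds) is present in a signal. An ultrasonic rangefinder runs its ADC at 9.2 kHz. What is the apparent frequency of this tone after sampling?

1.4 kHz

ω = 58000π rad/s → f = ω/(2π) = 29000 Hz = 29 kHz.
29 kHz mod fs = 1.4 kHz.
1.4 kHz ≤ fs/2 = 4.6 kHz, appears at 1.4 kHz.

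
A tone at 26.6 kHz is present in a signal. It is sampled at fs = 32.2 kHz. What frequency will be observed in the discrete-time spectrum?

5.6 kHz

26.6 kHz > fs/2 = 16.1 kHz, folds to fs − 26.6 kHz = 5.6 kHz.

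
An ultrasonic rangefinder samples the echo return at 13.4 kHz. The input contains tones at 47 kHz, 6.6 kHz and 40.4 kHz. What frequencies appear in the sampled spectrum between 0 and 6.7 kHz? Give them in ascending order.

0.2 kHz, 6.6 kHz

fs/2 = 6.7 kHz.
47 kHz mod fs = 6.8 kHz.
6.8 kHz > fs/2 = 6.7 kHz, folds to fs − 6.8 kHz = 6.6 kHz.
6.6 kHz ≤ fs/2 = 6.7 kHz, passes unchanged.
40.4 kHz mod fs = 0.2 kHz.
0.2 kHz ≤ fs/2 = 6.7 kHz, appears at 0.2 kHz.
Distinct values: {0.2 kHz, 6.6 kHz}.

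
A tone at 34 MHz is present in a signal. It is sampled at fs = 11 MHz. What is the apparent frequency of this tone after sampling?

1 MHz

34 MHz mod fs = 1 MHz.
1 MHz ≤ fs/2 = 5.5 MHz, appears at 1 MHz.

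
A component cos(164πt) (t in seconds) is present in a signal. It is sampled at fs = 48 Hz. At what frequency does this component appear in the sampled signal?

ω = 164π rad/s → f = ω/(2π) = 82 Hz.
82 Hz mod fs = 34 Hz.
34 Hz > fs/2 = 24 Hz, folds to fs − 34 Hz = 14 Hz.

14 Hz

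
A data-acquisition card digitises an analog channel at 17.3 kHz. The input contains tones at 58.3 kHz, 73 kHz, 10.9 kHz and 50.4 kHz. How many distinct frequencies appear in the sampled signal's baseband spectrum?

3

fs/2 = 8.65 kHz.
58.3 kHz mod fs = 6.4 kHz.
6.4 kHz ≤ fs/2 = 8.65 kHz, appears at 6.4 kHz.
73 kHz mod fs = 3.8 kHz.
3.8 kHz ≤ fs/2 = 8.65 kHz, appears at 3.8 kHz.
10.9 kHz > fs/2 = 8.65 kHz, folds to fs − 10.9 kHz = 6.4 kHz.
50.4 kHz mod fs = 15.8 kHz.
15.8 kHz > fs/2 = 8.65 kHz, folds to fs − 15.8 kHz = 1.5 kHz.
Distinct values: {1.5 kHz, 3.8 kHz, 6.4 kHz} → 3.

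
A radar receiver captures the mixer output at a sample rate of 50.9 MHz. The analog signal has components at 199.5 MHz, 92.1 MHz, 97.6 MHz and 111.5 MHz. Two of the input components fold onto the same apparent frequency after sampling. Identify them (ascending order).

92.1 MHz, 111.5 MHz

fs/2 = 25.45 MHz.
199.5 MHz mod fs = 46.8 MHz.
46.8 MHz > fs/2 = 25.45 MHz, folds to fs − 46.8 MHz = 4.1 MHz.
92.1 MHz mod fs = 41.2 MHz.
41.2 MHz > fs/2 = 25.45 MHz, folds to fs − 41.2 MHz = 9.7 MHz.
97.6 MHz mod fs = 46.7 MHz.
46.7 MHz > fs/2 = 25.45 MHz, folds to fs − 46.7 MHz = 4.2 MHz.
111.5 MHz mod fs = 9.7 MHz.
9.7 MHz ≤ fs/2 = 25.45 MHz, appears at 9.7 MHz.
92.1 MHz and 111.5 MHz both map to 9.7 MHz.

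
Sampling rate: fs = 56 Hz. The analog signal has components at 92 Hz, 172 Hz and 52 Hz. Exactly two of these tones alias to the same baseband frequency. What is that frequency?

4 Hz

fs/2 = 28 Hz.
92 Hz mod fs = 36 Hz.
36 Hz > fs/2 = 28 Hz, folds to fs − 36 Hz = 20 Hz.
172 Hz mod fs = 4 Hz.
4 Hz ≤ fs/2 = 28 Hz, appears at 4 Hz.
52 Hz > fs/2 = 28 Hz, folds to fs − 52 Hz = 4 Hz.
52 Hz and 172 Hz both map to 4 Hz.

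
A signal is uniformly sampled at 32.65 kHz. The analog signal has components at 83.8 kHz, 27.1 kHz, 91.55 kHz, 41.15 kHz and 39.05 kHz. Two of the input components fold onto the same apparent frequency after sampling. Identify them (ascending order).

fs/2 = 16.325 kHz.
83.8 kHz mod fs = 18.5 kHz.
18.5 kHz > fs/2 = 16.325 kHz, folds to fs − 18.5 kHz = 14.15 kHz.
27.1 kHz > fs/2 = 16.325 kHz, folds to fs − 27.1 kHz = 5.55 kHz.
91.55 kHz mod fs = 26.25 kHz.
26.25 kHz > fs/2 = 16.325 kHz, folds to fs − 26.25 kHz = 6.4 kHz.
41.15 kHz mod fs = 8.5 kHz.
8.5 kHz ≤ fs/2 = 16.325 kHz, appears at 8.5 kHz.
39.05 kHz mod fs = 6.4 kHz.
6.4 kHz ≤ fs/2 = 16.325 kHz, appears at 6.4 kHz.
39.05 kHz and 91.55 kHz both map to 6.4 kHz.

39.05 kHz, 91.55 kHz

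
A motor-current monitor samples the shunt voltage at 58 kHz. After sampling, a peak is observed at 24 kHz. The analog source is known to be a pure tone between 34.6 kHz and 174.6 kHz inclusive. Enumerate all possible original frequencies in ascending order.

82 kHz, 92 kHz, 140 kHz, 150 kHz

Frequencies that alias to 24 kHz are k·fs ± 24 kHz for integer k ≥ 0.
k=0: 24 kHz.
k=1: 34 kHz, 82 kHz.
k=2: 92 kHz, 140 kHz.
k=3: 150 kHz, 198 kHz.
k=4: 208 kHz, 256 kHz.
Within [34.6 kHz, 174.6 kHz]: 82 kHz, 92 kHz, 140 kHz, 150 kHz.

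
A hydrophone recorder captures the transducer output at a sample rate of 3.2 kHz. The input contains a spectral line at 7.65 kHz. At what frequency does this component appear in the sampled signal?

7.65 kHz mod fs = 1.25 kHz.
1.25 kHz ≤ fs/2 = 1.6 kHz, appears at 1.25 kHz.

1.25 kHz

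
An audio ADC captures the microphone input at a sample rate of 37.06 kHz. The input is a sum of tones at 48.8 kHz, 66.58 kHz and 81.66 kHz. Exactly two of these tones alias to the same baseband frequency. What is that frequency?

fs/2 = 18.53 kHz.
48.8 kHz mod fs = 11.74 kHz.
11.74 kHz ≤ fs/2 = 18.53 kHz, appears at 11.74 kHz.
66.58 kHz mod fs = 29.52 kHz.
29.52 kHz > fs/2 = 18.53 kHz, folds to fs − 29.52 kHz = 7.54 kHz.
81.66 kHz mod fs = 7.54 kHz.
7.54 kHz ≤ fs/2 = 18.53 kHz, appears at 7.54 kHz.
66.58 kHz and 81.66 kHz both map to 7.54 kHz.

7.54 kHz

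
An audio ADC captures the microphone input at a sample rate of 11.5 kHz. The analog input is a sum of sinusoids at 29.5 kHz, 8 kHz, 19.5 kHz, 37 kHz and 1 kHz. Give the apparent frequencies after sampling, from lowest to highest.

1 kHz, 2.5 kHz, 3.5 kHz, 5 kHz

fs/2 = 5.75 kHz.
29.5 kHz mod fs = 6.5 kHz.
6.5 kHz > fs/2 = 5.75 kHz, folds to fs − 6.5 kHz = 5 kHz.
8 kHz > fs/2 = 5.75 kHz, folds to fs − 8 kHz = 3.5 kHz.
19.5 kHz mod fs = 8 kHz.
8 kHz > fs/2 = 5.75 kHz, folds to fs − 8 kHz = 3.5 kHz.
37 kHz mod fs = 2.5 kHz.
2.5 kHz ≤ fs/2 = 5.75 kHz, appears at 2.5 kHz.
1 kHz ≤ fs/2 = 5.75 kHz, passes unchanged.
Distinct values: {1 kHz, 2.5 kHz, 3.5 kHz, 5 kHz}.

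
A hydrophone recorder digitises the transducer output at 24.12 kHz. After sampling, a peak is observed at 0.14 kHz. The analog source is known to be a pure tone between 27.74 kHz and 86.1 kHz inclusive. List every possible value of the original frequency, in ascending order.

Frequencies that alias to 0.14 kHz are k·fs ± 0.14 kHz for integer k ≥ 0.
k=0: 0.14 kHz.
k=1: 23.98 kHz, 24.26 kHz.
k=2: 48.1 kHz, 48.38 kHz.
k=3: 72.22 kHz, 72.5 kHz.
k=4: 96.34 kHz, 96.62 kHz.
Within [27.74 kHz, 86.1 kHz]: 48.1 kHz, 48.38 kHz, 72.22 kHz, 72.5 kHz.

48.1 kHz, 48.38 kHz, 72.22 kHz, 72.5 kHz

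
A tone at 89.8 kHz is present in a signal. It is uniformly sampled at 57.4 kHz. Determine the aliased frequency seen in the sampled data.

89.8 kHz mod fs = 32.4 kHz.
32.4 kHz > fs/2 = 28.7 kHz, folds to fs − 32.4 kHz = 25 kHz.

25 kHz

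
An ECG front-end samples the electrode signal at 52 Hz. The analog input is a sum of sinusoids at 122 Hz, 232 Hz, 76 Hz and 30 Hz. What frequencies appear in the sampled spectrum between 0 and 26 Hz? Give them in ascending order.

18 Hz, 22 Hz, 24 Hz

fs/2 = 26 Hz.
122 Hz mod fs = 18 Hz.
18 Hz ≤ fs/2 = 26 Hz, appears at 18 Hz.
232 Hz mod fs = 24 Hz.
24 Hz ≤ fs/2 = 26 Hz, appears at 24 Hz.
76 Hz mod fs = 24 Hz.
24 Hz ≤ fs/2 = 26 Hz, appears at 24 Hz.
30 Hz > fs/2 = 26 Hz, folds to fs − 30 Hz = 22 Hz.
Distinct values: {18 Hz, 22 Hz, 24 Hz}.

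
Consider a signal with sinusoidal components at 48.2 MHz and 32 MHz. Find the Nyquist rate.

96.4 MHz

Highest-frequency component: 48.2 MHz.
Nyquist rate = 2 × 48.2 MHz = 96.4 MHz.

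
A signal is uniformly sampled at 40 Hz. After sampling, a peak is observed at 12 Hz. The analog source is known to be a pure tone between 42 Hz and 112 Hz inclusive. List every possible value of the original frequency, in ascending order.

52 Hz, 68 Hz, 92 Hz, 108 Hz

Frequencies that alias to 12 Hz are k·fs ± 12 Hz for integer k ≥ 0.
k=0: 12 Hz.
k=1: 28 Hz, 52 Hz.
k=2: 68 Hz, 92 Hz.
k=3: 108 Hz, 132 Hz.
k=4: 148 Hz, 172 Hz.
Within [42 Hz, 112 Hz]: 52 Hz, 68 Hz, 92 Hz, 108 Hz.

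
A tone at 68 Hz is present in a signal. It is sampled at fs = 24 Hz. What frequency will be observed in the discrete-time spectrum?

4 Hz

68 Hz mod fs = 20 Hz.
20 Hz > fs/2 = 12 Hz, folds to fs − 20 Hz = 4 Hz.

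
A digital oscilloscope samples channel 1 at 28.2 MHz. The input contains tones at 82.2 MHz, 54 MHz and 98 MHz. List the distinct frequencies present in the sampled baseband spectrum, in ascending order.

fs/2 = 14.1 MHz.
82.2 MHz mod fs = 25.8 MHz.
25.8 MHz > fs/2 = 14.1 MHz, folds to fs − 25.8 MHz = 2.4 MHz.
54 MHz mod fs = 25.8 MHz.
25.8 MHz > fs/2 = 14.1 MHz, folds to fs − 25.8 MHz = 2.4 MHz.
98 MHz mod fs = 13.4 MHz.
13.4 MHz ≤ fs/2 = 14.1 MHz, appears at 13.4 MHz.
Distinct values: {2.4 MHz, 13.4 MHz}.

2.4 MHz, 13.4 MHz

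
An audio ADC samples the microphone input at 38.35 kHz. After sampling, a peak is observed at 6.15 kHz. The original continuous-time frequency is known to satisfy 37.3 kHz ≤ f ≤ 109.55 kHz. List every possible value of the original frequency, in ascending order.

Frequencies that alias to 6.15 kHz are k·fs ± 6.15 kHz for integer k ≥ 0.
k=0: 6.15 kHz.
k=1: 32.2 kHz, 44.5 kHz.
k=2: 70.55 kHz, 82.85 kHz.
k=3: 108.9 kHz, 121.2 kHz.
k=4: 147.25 kHz, 159.55 kHz.
Within [37.3 kHz, 109.55 kHz]: 44.5 kHz, 70.55 kHz, 82.85 kHz, 108.9 kHz.

44.5 kHz, 70.55 kHz, 82.85 kHz, 108.9 kHz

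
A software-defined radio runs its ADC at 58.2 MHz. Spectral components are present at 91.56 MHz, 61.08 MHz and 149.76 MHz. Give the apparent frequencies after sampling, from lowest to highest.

2.88 MHz, 24.84 MHz

fs/2 = 29.1 MHz.
91.56 MHz mod fs = 33.36 MHz.
33.36 MHz > fs/2 = 29.1 MHz, folds to fs − 33.36 MHz = 24.84 MHz.
61.08 MHz mod fs = 2.88 MHz.
2.88 MHz ≤ fs/2 = 29.1 MHz, appears at 2.88 MHz.
149.76 MHz mod fs = 33.36 MHz.
33.36 MHz > fs/2 = 29.1 MHz, folds to fs − 33.36 MHz = 24.84 MHz.
Distinct values: {2.88 MHz, 24.84 MHz}.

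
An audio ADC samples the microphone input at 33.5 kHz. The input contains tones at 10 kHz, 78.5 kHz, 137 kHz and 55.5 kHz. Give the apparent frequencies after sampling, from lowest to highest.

3 kHz, 10 kHz, 11.5 kHz

fs/2 = 16.75 kHz.
10 kHz ≤ fs/2 = 16.75 kHz, passes unchanged.
78.5 kHz mod fs = 11.5 kHz.
11.5 kHz ≤ fs/2 = 16.75 kHz, appears at 11.5 kHz.
137 kHz mod fs = 3 kHz.
3 kHz ≤ fs/2 = 16.75 kHz, appears at 3 kHz.
55.5 kHz mod fs = 22 kHz.
22 kHz > fs/2 = 16.75 kHz, folds to fs − 22 kHz = 11.5 kHz.
Distinct values: {3 kHz, 10 kHz, 11.5 kHz}.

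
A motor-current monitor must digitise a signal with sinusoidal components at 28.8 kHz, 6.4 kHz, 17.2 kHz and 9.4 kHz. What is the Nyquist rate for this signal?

57.6 kHz

Highest-frequency component: 28.8 kHz.
Nyquist rate = 2 × 28.8 kHz = 57.6 kHz.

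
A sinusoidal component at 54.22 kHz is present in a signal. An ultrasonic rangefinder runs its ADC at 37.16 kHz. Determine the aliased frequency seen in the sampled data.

17.06 kHz

54.22 kHz mod fs = 17.06 kHz.
17.06 kHz ≤ fs/2 = 18.58 kHz, appears at 17.06 kHz.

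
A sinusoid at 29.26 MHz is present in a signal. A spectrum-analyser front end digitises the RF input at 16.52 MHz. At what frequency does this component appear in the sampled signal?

29.26 MHz mod fs = 12.74 MHz.
12.74 MHz > fs/2 = 8.26 MHz, folds to fs − 12.74 MHz = 3.78 MHz.

3.78 MHz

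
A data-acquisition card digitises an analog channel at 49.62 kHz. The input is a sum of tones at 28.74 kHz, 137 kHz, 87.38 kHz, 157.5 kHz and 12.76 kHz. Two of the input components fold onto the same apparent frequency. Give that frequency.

fs/2 = 24.81 kHz.
28.74 kHz > fs/2 = 24.81 kHz, folds to fs − 28.74 kHz = 20.88 kHz.
137 kHz mod fs = 37.76 kHz.
37.76 kHz > fs/2 = 24.81 kHz, folds to fs − 37.76 kHz = 11.86 kHz.
87.38 kHz mod fs = 37.76 kHz.
37.76 kHz > fs/2 = 24.81 kHz, folds to fs − 37.76 kHz = 11.86 kHz.
157.5 kHz mod fs = 8.64 kHz.
8.64 kHz ≤ fs/2 = 24.81 kHz, appears at 8.64 kHz.
12.76 kHz ≤ fs/2 = 24.81 kHz, passes unchanged.
87.38 kHz and 137 kHz both map to 11.86 kHz.

11.86 kHz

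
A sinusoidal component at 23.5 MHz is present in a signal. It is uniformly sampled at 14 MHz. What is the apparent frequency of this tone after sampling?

4.5 MHz

23.5 MHz mod fs = 9.5 MHz.
9.5 MHz > fs/2 = 7 MHz, folds to fs − 9.5 MHz = 4.5 MHz.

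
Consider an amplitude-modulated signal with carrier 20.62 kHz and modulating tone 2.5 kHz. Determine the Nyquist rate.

AM sidebands sit at fc ± fm = 18.12 kHz and 23.12 kHz.
Highest-frequency component: 23.12 kHz.
Nyquist rate = 2 × 23.12 kHz = 46.24 kHz.

46.24 kHz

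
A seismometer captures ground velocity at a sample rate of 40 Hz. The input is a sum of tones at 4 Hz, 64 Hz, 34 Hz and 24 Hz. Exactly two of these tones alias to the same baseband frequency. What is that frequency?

fs/2 = 20 Hz.
4 Hz ≤ fs/2 = 20 Hz, passes unchanged.
64 Hz mod fs = 24 Hz.
24 Hz > fs/2 = 20 Hz, folds to fs − 24 Hz = 16 Hz.
34 Hz > fs/2 = 20 Hz, folds to fs − 34 Hz = 6 Hz.
24 Hz > fs/2 = 20 Hz, folds to fs − 24 Hz = 16 Hz.
24 Hz and 64 Hz both map to 16 Hz.

16 Hz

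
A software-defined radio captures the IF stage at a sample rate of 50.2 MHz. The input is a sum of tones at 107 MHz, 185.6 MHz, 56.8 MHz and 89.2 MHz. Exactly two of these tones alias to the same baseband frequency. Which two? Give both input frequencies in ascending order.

56.8 MHz, 107 MHz

fs/2 = 25.1 MHz.
107 MHz mod fs = 6.6 MHz.
6.6 MHz ≤ fs/2 = 25.1 MHz, appears at 6.6 MHz.
185.6 MHz mod fs = 35 MHz.
35 MHz > fs/2 = 25.1 MHz, folds to fs − 35 MHz = 15.2 MHz.
56.8 MHz mod fs = 6.6 MHz.
6.6 MHz ≤ fs/2 = 25.1 MHz, appears at 6.6 MHz.
89.2 MHz mod fs = 39 MHz.
39 MHz > fs/2 = 25.1 MHz, folds to fs − 39 MHz = 11.2 MHz.
56.8 MHz and 107 MHz both map to 6.6 MHz.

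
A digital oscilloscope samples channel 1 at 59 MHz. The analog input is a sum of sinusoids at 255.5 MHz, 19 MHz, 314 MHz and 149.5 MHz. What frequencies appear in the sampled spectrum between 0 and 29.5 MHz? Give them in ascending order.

fs/2 = 29.5 MHz.
255.5 MHz mod fs = 19.5 MHz.
19.5 MHz ≤ fs/2 = 29.5 MHz, appears at 19.5 MHz.
19 MHz ≤ fs/2 = 29.5 MHz, passes unchanged.
314 MHz mod fs = 19 MHz.
19 MHz ≤ fs/2 = 29.5 MHz, appears at 19 MHz.
149.5 MHz mod fs = 31.5 MHz.
31.5 MHz > fs/2 = 29.5 MHz, folds to fs − 31.5 MHz = 27.5 MHz.
Distinct values: {19 MHz, 19.5 MHz, 27.5 MHz}.

19 MHz, 19.5 MHz, 27.5 MHz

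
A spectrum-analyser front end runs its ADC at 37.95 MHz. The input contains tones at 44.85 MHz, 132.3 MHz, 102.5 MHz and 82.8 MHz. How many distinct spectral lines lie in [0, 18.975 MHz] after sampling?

3

fs/2 = 18.975 MHz.
44.85 MHz mod fs = 6.9 MHz.
6.9 MHz ≤ fs/2 = 18.975 MHz, appears at 6.9 MHz.
132.3 MHz mod fs = 18.45 MHz.
18.45 MHz ≤ fs/2 = 18.975 MHz, appears at 18.45 MHz.
102.5 MHz mod fs = 26.6 MHz.
26.6 MHz > fs/2 = 18.975 MHz, folds to fs − 26.6 MHz = 11.35 MHz.
82.8 MHz mod fs = 6.9 MHz.
6.9 MHz ≤ fs/2 = 18.975 MHz, appears at 6.9 MHz.
Distinct values: {6.9 MHz, 11.35 MHz, 18.45 MHz} → 3.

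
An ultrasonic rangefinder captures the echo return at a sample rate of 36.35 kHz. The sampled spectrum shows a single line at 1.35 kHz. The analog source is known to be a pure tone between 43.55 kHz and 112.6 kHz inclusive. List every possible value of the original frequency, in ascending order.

71.35 kHz, 74.05 kHz, 107.7 kHz, 110.4 kHz

Frequencies that alias to 1.35 kHz are k·fs ± 1.35 kHz for integer k ≥ 0.
k=0: 1.35 kHz.
k=1: 35 kHz, 37.7 kHz.
k=2: 71.35 kHz, 74.05 kHz.
k=3: 107.7 kHz, 110.4 kHz.
k=4: 144.05 kHz, 146.75 kHz.
Within [43.55 kHz, 112.6 kHz]: 71.35 kHz, 74.05 kHz, 107.7 kHz, 110.4 kHz.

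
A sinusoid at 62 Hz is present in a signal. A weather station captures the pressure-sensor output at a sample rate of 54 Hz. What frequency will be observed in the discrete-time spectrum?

8 Hz

62 Hz mod fs = 8 Hz.
8 Hz ≤ fs/2 = 27 Hz, appears at 8 Hz.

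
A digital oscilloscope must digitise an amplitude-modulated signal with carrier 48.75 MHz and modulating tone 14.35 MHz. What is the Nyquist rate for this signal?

126.2 MHz

AM sidebands sit at fc ± fm = 34.4 MHz and 63.1 MHz.
Highest-frequency component: 63.1 MHz.
Nyquist rate = 2 × 63.1 MHz = 126.2 MHz.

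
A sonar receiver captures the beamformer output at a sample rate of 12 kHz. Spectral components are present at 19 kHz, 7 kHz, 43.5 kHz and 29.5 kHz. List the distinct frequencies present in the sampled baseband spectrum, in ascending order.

fs/2 = 6 kHz.
19 kHz mod fs = 7 kHz.
7 kHz > fs/2 = 6 kHz, folds to fs − 7 kHz = 5 kHz.
7 kHz > fs/2 = 6 kHz, folds to fs − 7 kHz = 5 kHz.
43.5 kHz mod fs = 7.5 kHz.
7.5 kHz > fs/2 = 6 kHz, folds to fs − 7.5 kHz = 4.5 kHz.
29.5 kHz mod fs = 5.5 kHz.
5.5 kHz ≤ fs/2 = 6 kHz, appears at 5.5 kHz.
Distinct values: {4.5 kHz, 5 kHz, 5.5 kHz}.

4.5 kHz, 5 kHz, 5.5 kHz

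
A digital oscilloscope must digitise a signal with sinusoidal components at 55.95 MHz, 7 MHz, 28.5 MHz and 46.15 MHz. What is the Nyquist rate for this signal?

111.9 MHz

Highest-frequency component: 55.95 MHz.
Nyquist rate = 2 × 55.95 MHz = 111.9 MHz.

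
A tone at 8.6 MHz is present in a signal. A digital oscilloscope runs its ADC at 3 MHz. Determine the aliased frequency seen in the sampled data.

0.4 MHz

8.6 MHz mod fs = 2.6 MHz.
2.6 MHz > fs/2 = 1.5 MHz, folds to fs − 2.6 MHz = 0.4 MHz.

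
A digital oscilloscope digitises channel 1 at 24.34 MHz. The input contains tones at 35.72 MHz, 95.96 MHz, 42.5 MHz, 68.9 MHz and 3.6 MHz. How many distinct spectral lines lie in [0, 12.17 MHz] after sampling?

fs/2 = 12.17 MHz.
35.72 MHz mod fs = 11.38 MHz.
11.38 MHz ≤ fs/2 = 12.17 MHz, appears at 11.38 MHz.
95.96 MHz mod fs = 22.94 MHz.
22.94 MHz > fs/2 = 12.17 MHz, folds to fs − 22.94 MHz = 1.4 MHz.
42.5 MHz mod fs = 18.16 MHz.
18.16 MHz > fs/2 = 12.17 MHz, folds to fs − 18.16 MHz = 6.18 MHz.
68.9 MHz mod fs = 20.22 MHz.
20.22 MHz > fs/2 = 12.17 MHz, folds to fs − 20.22 MHz = 4.12 MHz.
3.6 MHz ≤ fs/2 = 12.17 MHz, passes unchanged.
Distinct values: {1.4 MHz, 3.6 MHz, 4.12 MHz, 6.18 MHz, 11.38 MHz} → 5.

5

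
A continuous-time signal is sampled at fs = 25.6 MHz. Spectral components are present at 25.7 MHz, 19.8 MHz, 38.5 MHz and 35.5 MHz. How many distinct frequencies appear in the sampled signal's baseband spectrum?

fs/2 = 12.8 MHz.
25.7 MHz mod fs = 0.1 MHz.
0.1 MHz ≤ fs/2 = 12.8 MHz, appears at 0.1 MHz.
19.8 MHz > fs/2 = 12.8 MHz, folds to fs − 19.8 MHz = 5.8 MHz.
38.5 MHz mod fs = 12.9 MHz.
12.9 MHz > fs/2 = 12.8 MHz, folds to fs − 12.9 MHz = 12.7 MHz.
35.5 MHz mod fs = 9.9 MHz.
9.9 MHz ≤ fs/2 = 12.8 MHz, appears at 9.9 MHz.
Distinct values: {0.1 MHz, 5.8 MHz, 9.9 MHz, 12.7 MHz} → 4.

4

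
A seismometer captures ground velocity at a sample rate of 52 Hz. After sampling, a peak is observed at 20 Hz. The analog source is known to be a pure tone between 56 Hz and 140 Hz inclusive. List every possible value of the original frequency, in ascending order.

Frequencies that alias to 20 Hz are k·fs ± 20 Hz for integer k ≥ 0.
k=0: 20 Hz.
k=1: 32 Hz, 72 Hz.
k=2: 84 Hz, 124 Hz.
k=3: 136 Hz, 176 Hz.
k=4: 188 Hz, 228 Hz.
Within [56 Hz, 140 Hz]: 72 Hz, 84 Hz, 124 Hz, 136 Hz.

72 Hz, 84 Hz, 124 Hz, 136 Hz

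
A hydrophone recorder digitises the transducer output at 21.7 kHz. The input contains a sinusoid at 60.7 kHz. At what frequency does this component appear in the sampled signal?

60.7 kHz mod fs = 17.3 kHz.
17.3 kHz > fs/2 = 10.85 kHz, folds to fs − 17.3 kHz = 4.4 kHz.

4.4 kHz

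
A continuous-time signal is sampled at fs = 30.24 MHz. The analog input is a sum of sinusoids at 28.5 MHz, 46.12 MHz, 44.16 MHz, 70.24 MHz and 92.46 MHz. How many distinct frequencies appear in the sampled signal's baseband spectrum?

4

fs/2 = 15.12 MHz.
28.5 MHz > fs/2 = 15.12 MHz, folds to fs − 28.5 MHz = 1.74 MHz.
46.12 MHz mod fs = 15.88 MHz.
15.88 MHz > fs/2 = 15.12 MHz, folds to fs − 15.88 MHz = 14.36 MHz.
44.16 MHz mod fs = 13.92 MHz.
13.92 MHz ≤ fs/2 = 15.12 MHz, appears at 13.92 MHz.
70.24 MHz mod fs = 9.76 MHz.
9.76 MHz ≤ fs/2 = 15.12 MHz, appears at 9.76 MHz.
92.46 MHz mod fs = 1.74 MHz.
1.74 MHz ≤ fs/2 = 15.12 MHz, appears at 1.74 MHz.
Distinct values: {1.74 MHz, 9.76 MHz, 13.92 MHz, 14.36 MHz} → 4.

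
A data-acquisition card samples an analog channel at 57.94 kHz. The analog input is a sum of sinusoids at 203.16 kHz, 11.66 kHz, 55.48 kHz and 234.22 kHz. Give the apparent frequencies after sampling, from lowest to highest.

2.46 kHz, 11.66 kHz, 28.6 kHz

fs/2 = 28.97 kHz.
203.16 kHz mod fs = 29.34 kHz.
29.34 kHz > fs/2 = 28.97 kHz, folds to fs − 29.34 kHz = 28.6 kHz.
11.66 kHz ≤ fs/2 = 28.97 kHz, passes unchanged.
55.48 kHz > fs/2 = 28.97 kHz, folds to fs − 55.48 kHz = 2.46 kHz.
234.22 kHz mod fs = 2.46 kHz.
2.46 kHz ≤ fs/2 = 28.97 kHz, appears at 2.46 kHz.
Distinct values: {2.46 kHz, 11.66 kHz, 28.6 kHz}.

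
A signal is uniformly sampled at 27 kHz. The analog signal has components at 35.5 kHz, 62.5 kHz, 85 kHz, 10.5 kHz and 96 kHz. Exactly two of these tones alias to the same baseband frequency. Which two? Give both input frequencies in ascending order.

fs/2 = 13.5 kHz.
35.5 kHz mod fs = 8.5 kHz.
8.5 kHz ≤ fs/2 = 13.5 kHz, appears at 8.5 kHz.
62.5 kHz mod fs = 8.5 kHz.
8.5 kHz ≤ fs/2 = 13.5 kHz, appears at 8.5 kHz.
85 kHz mod fs = 4 kHz.
4 kHz ≤ fs/2 = 13.5 kHz, appears at 4 kHz.
10.5 kHz ≤ fs/2 = 13.5 kHz, passes unchanged.
96 kHz mod fs = 15 kHz.
15 kHz > fs/2 = 13.5 kHz, folds to fs − 15 kHz = 12 kHz.
35.5 kHz and 62.5 kHz both map to 8.5 kHz.

35.5 kHz, 62.5 kHz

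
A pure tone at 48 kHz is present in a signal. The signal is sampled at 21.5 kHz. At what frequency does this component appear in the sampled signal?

48 kHz mod fs = 5 kHz.
5 kHz ≤ fs/2 = 10.75 kHz, appears at 5 kHz.

5 kHz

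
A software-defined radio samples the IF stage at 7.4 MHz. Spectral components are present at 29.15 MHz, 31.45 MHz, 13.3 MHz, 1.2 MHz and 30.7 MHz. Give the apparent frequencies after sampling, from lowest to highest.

0.45 MHz, 1.1 MHz, 1.2 MHz, 1.5 MHz, 1.85 MHz

fs/2 = 3.7 MHz.
29.15 MHz mod fs = 6.95 MHz.
6.95 MHz > fs/2 = 3.7 MHz, folds to fs − 6.95 MHz = 0.45 MHz.
31.45 MHz mod fs = 1.85 MHz.
1.85 MHz ≤ fs/2 = 3.7 MHz, appears at 1.85 MHz.
13.3 MHz mod fs = 5.9 MHz.
5.9 MHz > fs/2 = 3.7 MHz, folds to fs − 5.9 MHz = 1.5 MHz.
1.2 MHz ≤ fs/2 = 3.7 MHz, passes unchanged.
30.7 MHz mod fs = 1.1 MHz.
1.1 MHz ≤ fs/2 = 3.7 MHz, appears at 1.1 MHz.
Distinct values: {0.45 MHz, 1.1 MHz, 1.2 MHz, 1.5 MHz, 1.85 MHz}.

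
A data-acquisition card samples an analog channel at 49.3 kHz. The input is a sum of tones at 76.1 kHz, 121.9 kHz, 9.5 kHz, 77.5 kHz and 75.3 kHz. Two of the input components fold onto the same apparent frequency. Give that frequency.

23.3 kHz

fs/2 = 24.65 kHz.
76.1 kHz mod fs = 26.8 kHz.
26.8 kHz > fs/2 = 24.65 kHz, folds to fs − 26.8 kHz = 22.5 kHz.
121.9 kHz mod fs = 23.3 kHz.
23.3 kHz ≤ fs/2 = 24.65 kHz, appears at 23.3 kHz.
9.5 kHz ≤ fs/2 = 24.65 kHz, passes unchanged.
77.5 kHz mod fs = 28.2 kHz.
28.2 kHz > fs/2 = 24.65 kHz, folds to fs − 28.2 kHz = 21.1 kHz.
75.3 kHz mod fs = 26 kHz.
26 kHz > fs/2 = 24.65 kHz, folds to fs − 26 kHz = 23.3 kHz.
75.3 kHz and 121.9 kHz both map to 23.3 kHz.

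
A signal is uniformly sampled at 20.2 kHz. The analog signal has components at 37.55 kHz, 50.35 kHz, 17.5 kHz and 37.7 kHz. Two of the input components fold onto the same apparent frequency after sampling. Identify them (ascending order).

17.5 kHz, 37.7 kHz

fs/2 = 10.1 kHz.
37.55 kHz mod fs = 17.35 kHz.
17.35 kHz > fs/2 = 10.1 kHz, folds to fs − 17.35 kHz = 2.85 kHz.
50.35 kHz mod fs = 9.95 kHz.
9.95 kHz ≤ fs/2 = 10.1 kHz, appears at 9.95 kHz.
17.5 kHz > fs/2 = 10.1 kHz, folds to fs − 17.5 kHz = 2.7 kHz.
37.7 kHz mod fs = 17.5 kHz.
17.5 kHz > fs/2 = 10.1 kHz, folds to fs − 17.5 kHz = 2.7 kHz.
17.5 kHz and 37.7 kHz both map to 2.7 kHz.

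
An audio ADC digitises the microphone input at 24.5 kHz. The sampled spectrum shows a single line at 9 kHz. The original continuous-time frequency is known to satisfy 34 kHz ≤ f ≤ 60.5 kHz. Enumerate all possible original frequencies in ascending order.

Frequencies that alias to 9 kHz are k·fs ± 9 kHz for integer k ≥ 0.
k=0: 9 kHz.
k=1: 15.5 kHz, 33.5 kHz.
k=2: 40 kHz, 58 kHz.
k=3: 64.5 kHz, 82.5 kHz.
Within [34 kHz, 60.5 kHz]: 40 kHz, 58 kHz.

40 kHz, 58 kHz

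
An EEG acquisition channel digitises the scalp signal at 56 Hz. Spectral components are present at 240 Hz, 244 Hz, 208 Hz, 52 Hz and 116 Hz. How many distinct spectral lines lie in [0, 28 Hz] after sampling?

3

fs/2 = 28 Hz.
240 Hz mod fs = 16 Hz.
16 Hz ≤ fs/2 = 28 Hz, appears at 16 Hz.
244 Hz mod fs = 20 Hz.
20 Hz ≤ fs/2 = 28 Hz, appears at 20 Hz.
208 Hz mod fs = 40 Hz.
40 Hz > fs/2 = 28 Hz, folds to fs − 40 Hz = 16 Hz.
52 Hz > fs/2 = 28 Hz, folds to fs − 52 Hz = 4 Hz.
116 Hz mod fs = 4 Hz.
4 Hz ≤ fs/2 = 28 Hz, appears at 4 Hz.
Distinct values: {4 Hz, 16 Hz, 20 Hz} → 3.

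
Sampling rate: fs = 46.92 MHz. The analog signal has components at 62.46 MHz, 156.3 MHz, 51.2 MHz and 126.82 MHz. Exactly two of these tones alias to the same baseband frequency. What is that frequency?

15.54 MHz

fs/2 = 23.46 MHz.
62.46 MHz mod fs = 15.54 MHz.
15.54 MHz ≤ fs/2 = 23.46 MHz, appears at 15.54 MHz.
156.3 MHz mod fs = 15.54 MHz.
15.54 MHz ≤ fs/2 = 23.46 MHz, appears at 15.54 MHz.
51.2 MHz mod fs = 4.28 MHz.
4.28 MHz ≤ fs/2 = 23.46 MHz, appears at 4.28 MHz.
126.82 MHz mod fs = 32.98 MHz.
32.98 MHz > fs/2 = 23.46 MHz, folds to fs − 32.98 MHz = 13.94 MHz.
62.46 MHz and 156.3 MHz both map to 15.54 MHz.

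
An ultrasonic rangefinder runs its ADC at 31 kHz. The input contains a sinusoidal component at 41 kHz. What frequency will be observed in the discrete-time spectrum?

10 kHz

41 kHz mod fs = 10 kHz.
10 kHz ≤ fs/2 = 15.5 kHz, appears at 10 kHz.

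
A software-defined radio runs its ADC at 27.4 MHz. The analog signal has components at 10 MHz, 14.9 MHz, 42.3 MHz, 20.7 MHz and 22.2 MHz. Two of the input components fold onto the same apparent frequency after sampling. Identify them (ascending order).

14.9 MHz, 42.3 MHz

fs/2 = 13.7 MHz.
10 MHz ≤ fs/2 = 13.7 MHz, passes unchanged.
14.9 MHz > fs/2 = 13.7 MHz, folds to fs − 14.9 MHz = 12.5 MHz.
42.3 MHz mod fs = 14.9 MHz.
14.9 MHz > fs/2 = 13.7 MHz, folds to fs − 14.9 MHz = 12.5 MHz.
20.7 MHz > fs/2 = 13.7 MHz, folds to fs − 20.7 MHz = 6.7 MHz.
22.2 MHz > fs/2 = 13.7 MHz, folds to fs − 22.2 MHz = 5.2 MHz.
14.9 MHz and 42.3 MHz both map to 12.5 MHz.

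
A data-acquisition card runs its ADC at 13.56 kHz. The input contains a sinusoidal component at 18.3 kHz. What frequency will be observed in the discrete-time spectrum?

18.3 kHz mod fs = 4.74 kHz.
4.74 kHz ≤ fs/2 = 6.78 kHz, appears at 4.74 kHz.

4.74 kHz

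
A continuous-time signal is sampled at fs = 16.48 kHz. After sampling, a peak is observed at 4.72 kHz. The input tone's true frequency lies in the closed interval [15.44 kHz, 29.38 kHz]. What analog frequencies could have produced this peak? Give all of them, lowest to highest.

Frequencies that alias to 4.72 kHz are k·fs ± 4.72 kHz for integer k ≥ 0.
k=0: 4.72 kHz.
k=1: 11.76 kHz, 21.2 kHz.
k=2: 28.24 kHz, 37.68 kHz.
k=3: 44.72 kHz, 54.16 kHz.
Within [15.44 kHz, 29.38 kHz]: 21.2 kHz, 28.24 kHz.

21.2 kHz, 28.24 kHz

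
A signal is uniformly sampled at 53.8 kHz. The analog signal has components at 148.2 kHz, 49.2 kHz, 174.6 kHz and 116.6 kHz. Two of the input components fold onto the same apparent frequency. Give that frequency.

fs/2 = 26.9 kHz.
148.2 kHz mod fs = 40.6 kHz.
40.6 kHz > fs/2 = 26.9 kHz, folds to fs − 40.6 kHz = 13.2 kHz.
49.2 kHz > fs/2 = 26.9 kHz, folds to fs − 49.2 kHz = 4.6 kHz.
174.6 kHz mod fs = 13.2 kHz.
13.2 kHz ≤ fs/2 = 26.9 kHz, appears at 13.2 kHz.
116.6 kHz mod fs = 9 kHz.
9 kHz ≤ fs/2 = 26.9 kHz, appears at 9 kHz.
148.2 kHz and 174.6 kHz both map to 13.2 kHz.

13.2 kHz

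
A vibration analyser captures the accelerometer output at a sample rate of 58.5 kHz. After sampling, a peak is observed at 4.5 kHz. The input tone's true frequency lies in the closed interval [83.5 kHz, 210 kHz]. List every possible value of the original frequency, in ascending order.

112.5 kHz, 121.5 kHz, 171 kHz, 180 kHz

Frequencies that alias to 4.5 kHz are k·fs ± 4.5 kHz for integer k ≥ 0.
k=0: 4.5 kHz.
k=1: 54 kHz, 63 kHz.
k=2: 112.5 kHz, 121.5 kHz.
k=3: 171 kHz, 180 kHz.
k=4: 229.5 kHz, 238.5 kHz.
Within [83.5 kHz, 210 kHz]: 112.5 kHz, 121.5 kHz, 171 kHz, 180 kHz.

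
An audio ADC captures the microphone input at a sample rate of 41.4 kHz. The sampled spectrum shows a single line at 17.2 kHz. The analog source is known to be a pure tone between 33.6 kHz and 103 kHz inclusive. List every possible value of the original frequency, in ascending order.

Frequencies that alias to 17.2 kHz are k·fs ± 17.2 kHz for integer k ≥ 0.
k=0: 17.2 kHz.
k=1: 24.2 kHz, 58.6 kHz.
k=2: 65.6 kHz, 100 kHz.
k=3: 107 kHz, 141.4 kHz.
Within [33.6 kHz, 103 kHz]: 58.6 kHz, 65.6 kHz, 100 kHz.

58.6 kHz, 65.6 kHz, 100 kHz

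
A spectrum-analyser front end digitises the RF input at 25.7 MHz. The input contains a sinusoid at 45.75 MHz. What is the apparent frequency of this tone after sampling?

5.65 MHz

45.75 MHz mod fs = 20.05 MHz.
20.05 MHz > fs/2 = 12.85 MHz, folds to fs − 20.05 MHz = 5.65 MHz.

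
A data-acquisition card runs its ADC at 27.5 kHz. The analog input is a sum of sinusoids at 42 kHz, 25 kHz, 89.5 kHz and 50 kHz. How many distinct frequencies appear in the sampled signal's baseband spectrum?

fs/2 = 13.75 kHz.
42 kHz mod fs = 14.5 kHz.
14.5 kHz > fs/2 = 13.75 kHz, folds to fs − 14.5 kHz = 13 kHz.
25 kHz > fs/2 = 13.75 kHz, folds to fs − 25 kHz = 2.5 kHz.
89.5 kHz mod fs = 7 kHz.
7 kHz ≤ fs/2 = 13.75 kHz, appears at 7 kHz.
50 kHz mod fs = 22.5 kHz.
22.5 kHz > fs/2 = 13.75 kHz, folds to fs − 22.5 kHz = 5 kHz.
Distinct values: {2.5 kHz, 5 kHz, 7 kHz, 13 kHz} → 4.

4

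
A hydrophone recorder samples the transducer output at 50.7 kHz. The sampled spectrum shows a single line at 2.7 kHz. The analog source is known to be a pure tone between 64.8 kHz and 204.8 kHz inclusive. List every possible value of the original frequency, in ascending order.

Frequencies that alias to 2.7 kHz are k·fs ± 2.7 kHz for integer k ≥ 0.
k=0: 2.7 kHz.
k=1: 48 kHz, 53.4 kHz.
k=2: 98.7 kHz, 104.1 kHz.
k=3: 149.4 kHz, 154.8 kHz.
k=4: 200.1 kHz, 205.5 kHz.
k=5: 250.8 kHz, 256.2 kHz.
Within [64.8 kHz, 204.8 kHz]: 98.7 kHz, 104.1 kHz, 149.4 kHz, 154.8 kHz, 200.1 kHz.

98.7 kHz, 104.1 kHz, 149.4 kHz, 154.8 kHz, 200.1 kHz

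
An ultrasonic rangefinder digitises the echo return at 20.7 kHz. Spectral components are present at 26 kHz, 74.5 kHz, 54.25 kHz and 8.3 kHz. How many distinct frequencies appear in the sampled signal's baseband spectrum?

3

fs/2 = 10.35 kHz.
26 kHz mod fs = 5.3 kHz.
5.3 kHz ≤ fs/2 = 10.35 kHz, appears at 5.3 kHz.
74.5 kHz mod fs = 12.4 kHz.
12.4 kHz > fs/2 = 10.35 kHz, folds to fs − 12.4 kHz = 8.3 kHz.
54.25 kHz mod fs = 12.85 kHz.
12.85 kHz > fs/2 = 10.35 kHz, folds to fs − 12.85 kHz = 7.85 kHz.
8.3 kHz ≤ fs/2 = 10.35 kHz, passes unchanged.
Distinct values: {5.3 kHz, 7.85 kHz, 8.3 kHz} → 3.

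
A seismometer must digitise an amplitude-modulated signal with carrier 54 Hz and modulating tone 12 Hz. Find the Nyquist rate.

AM sidebands sit at fc ± fm = 42 Hz and 66 Hz.
Highest-frequency component: 66 Hz.
Nyquist rate = 2 × 66 Hz = 132 Hz.

132 Hz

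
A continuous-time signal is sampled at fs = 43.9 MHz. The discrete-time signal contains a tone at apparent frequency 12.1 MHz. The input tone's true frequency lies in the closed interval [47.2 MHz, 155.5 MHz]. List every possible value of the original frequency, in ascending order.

Frequencies that alias to 12.1 MHz are k·fs ± 12.1 MHz for integer k ≥ 0.
k=0: 12.1 MHz.
k=1: 31.8 MHz, 56 MHz.
k=2: 75.7 MHz, 99.9 MHz.
k=3: 119.6 MHz, 143.8 MHz.
k=4: 163.5 MHz, 187.7 MHz.
Within [47.2 MHz, 155.5 MHz]: 56 MHz, 75.7 MHz, 99.9 MHz, 119.6 MHz, 143.8 MHz.

56 MHz, 75.7 MHz, 99.9 MHz, 119.6 MHz, 143.8 MHz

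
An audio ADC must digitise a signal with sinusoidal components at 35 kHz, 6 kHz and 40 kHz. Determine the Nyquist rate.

80 kHz

Highest-frequency component: 40 kHz.
Nyquist rate = 2 × 40 kHz = 80 kHz.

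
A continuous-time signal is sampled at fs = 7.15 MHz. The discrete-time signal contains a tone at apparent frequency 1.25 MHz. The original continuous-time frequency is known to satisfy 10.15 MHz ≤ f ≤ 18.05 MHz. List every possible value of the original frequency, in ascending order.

Frequencies that alias to 1.25 MHz are k·fs ± 1.25 MHz for integer k ≥ 0.
k=0: 1.25 MHz.
k=1: 5.9 MHz, 8.4 MHz.
k=2: 13.05 MHz, 15.55 MHz.
k=3: 20.2 MHz, 22.7 MHz.
Within [10.15 MHz, 18.05 MHz]: 13.05 MHz, 15.55 MHz.

13.05 MHz, 15.55 MHz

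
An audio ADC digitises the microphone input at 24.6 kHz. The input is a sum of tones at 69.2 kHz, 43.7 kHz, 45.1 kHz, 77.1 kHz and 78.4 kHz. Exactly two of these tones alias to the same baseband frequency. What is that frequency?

4.6 kHz

fs/2 = 12.3 kHz.
69.2 kHz mod fs = 20 kHz.
20 kHz > fs/2 = 12.3 kHz, folds to fs − 20 kHz = 4.6 kHz.
43.7 kHz mod fs = 19.1 kHz.
19.1 kHz > fs/2 = 12.3 kHz, folds to fs − 19.1 kHz = 5.5 kHz.
45.1 kHz mod fs = 20.5 kHz.
20.5 kHz > fs/2 = 12.3 kHz, folds to fs − 20.5 kHz = 4.1 kHz.
77.1 kHz mod fs = 3.3 kHz.
3.3 kHz ≤ fs/2 = 12.3 kHz, appears at 3.3 kHz.
78.4 kHz mod fs = 4.6 kHz.
4.6 kHz ≤ fs/2 = 12.3 kHz, appears at 4.6 kHz.
69.2 kHz and 78.4 kHz both map to 4.6 kHz.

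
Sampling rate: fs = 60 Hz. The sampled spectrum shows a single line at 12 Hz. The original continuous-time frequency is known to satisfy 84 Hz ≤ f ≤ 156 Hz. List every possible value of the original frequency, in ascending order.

Frequencies that alias to 12 Hz are k·fs ± 12 Hz for integer k ≥ 0.
k=0: 12 Hz.
k=1: 48 Hz, 72 Hz.
k=2: 108 Hz, 132 Hz.
k=3: 168 Hz, 192 Hz.
Within [84 Hz, 156 Hz]: 108 Hz, 132 Hz.

108 Hz, 132 Hz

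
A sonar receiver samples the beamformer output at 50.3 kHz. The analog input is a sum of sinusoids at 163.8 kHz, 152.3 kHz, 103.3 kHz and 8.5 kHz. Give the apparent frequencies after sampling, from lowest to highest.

fs/2 = 25.15 kHz.
163.8 kHz mod fs = 12.9 kHz.
12.9 kHz ≤ fs/2 = 25.15 kHz, appears at 12.9 kHz.
152.3 kHz mod fs = 1.4 kHz.
1.4 kHz ≤ fs/2 = 25.15 kHz, appears at 1.4 kHz.
103.3 kHz mod fs = 2.7 kHz.
2.7 kHz ≤ fs/2 = 25.15 kHz, appears at 2.7 kHz.
8.5 kHz ≤ fs/2 = 25.15 kHz, passes unchanged.
Distinct values: {1.4 kHz, 2.7 kHz, 8.5 kHz, 12.9 kHz}.

1.4 kHz, 2.7 kHz, 8.5 kHz, 12.9 kHz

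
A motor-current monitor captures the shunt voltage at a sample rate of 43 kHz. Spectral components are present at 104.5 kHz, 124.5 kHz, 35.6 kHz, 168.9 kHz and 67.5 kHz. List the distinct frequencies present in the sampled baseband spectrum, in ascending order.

fs/2 = 21.5 kHz.
104.5 kHz mod fs = 18.5 kHz.
18.5 kHz ≤ fs/2 = 21.5 kHz, appears at 18.5 kHz.
124.5 kHz mod fs = 38.5 kHz.
38.5 kHz > fs/2 = 21.5 kHz, folds to fs − 38.5 kHz = 4.5 kHz.
35.6 kHz > fs/2 = 21.5 kHz, folds to fs − 35.6 kHz = 7.4 kHz.
168.9 kHz mod fs = 39.9 kHz.
39.9 kHz > fs/2 = 21.5 kHz, folds to fs − 39.9 kHz = 3.1 kHz.
67.5 kHz mod fs = 24.5 kHz.
24.5 kHz > fs/2 = 21.5 kHz, folds to fs − 24.5 kHz = 18.5 kHz.
Distinct values: {3.1 kHz, 4.5 kHz, 7.4 kHz, 18.5 kHz}.

3.1 kHz, 4.5 kHz, 7.4 kHz, 18.5 kHz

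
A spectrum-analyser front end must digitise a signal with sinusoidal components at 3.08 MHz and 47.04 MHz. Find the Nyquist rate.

94.08 MHz

Highest-frequency component: 47.04 MHz.
Nyquist rate = 2 × 47.04 MHz = 94.08 MHz.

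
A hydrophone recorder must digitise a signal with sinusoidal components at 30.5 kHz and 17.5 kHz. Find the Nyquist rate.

Highest-frequency component: 30.5 kHz.
Nyquist rate = 2 × 30.5 kHz = 61 kHz.

61 kHz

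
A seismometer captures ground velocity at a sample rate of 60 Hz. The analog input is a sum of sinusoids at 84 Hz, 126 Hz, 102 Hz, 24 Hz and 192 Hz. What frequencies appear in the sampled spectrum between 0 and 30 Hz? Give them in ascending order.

fs/2 = 30 Hz.
84 Hz mod fs = 24 Hz.
24 Hz ≤ fs/2 = 30 Hz, appears at 24 Hz.
126 Hz mod fs = 6 Hz.
6 Hz ≤ fs/2 = 30 Hz, appears at 6 Hz.
102 Hz mod fs = 42 Hz.
42 Hz > fs/2 = 30 Hz, folds to fs − 42 Hz = 18 Hz.
24 Hz ≤ fs/2 = 30 Hz, passes unchanged.
192 Hz mod fs = 12 Hz.
12 Hz ≤ fs/2 = 30 Hz, appears at 12 Hz.
Distinct values: {6 Hz, 12 Hz, 18 Hz, 24 Hz}.

6 Hz, 12 Hz, 18 Hz, 24 Hz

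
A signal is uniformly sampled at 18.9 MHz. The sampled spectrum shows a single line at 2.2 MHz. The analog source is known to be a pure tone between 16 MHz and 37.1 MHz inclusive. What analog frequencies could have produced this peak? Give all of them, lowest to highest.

Frequencies that alias to 2.2 MHz are k·fs ± 2.2 MHz for integer k ≥ 0.
k=0: 2.2 MHz.
k=1: 16.7 MHz, 21.1 MHz.
k=2: 35.6 MHz, 40 MHz.
k=3: 54.5 MHz, 58.9 MHz.
Within [16 MHz, 37.1 MHz]: 16.7 MHz, 21.1 MHz, 35.6 MHz.

16.7 MHz, 21.1 MHz, 35.6 MHz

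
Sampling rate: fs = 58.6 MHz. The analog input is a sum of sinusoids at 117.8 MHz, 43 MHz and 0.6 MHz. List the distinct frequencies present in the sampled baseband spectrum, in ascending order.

0.6 MHz, 15.6 MHz

fs/2 = 29.3 MHz.
117.8 MHz mod fs = 0.6 MHz.
0.6 MHz ≤ fs/2 = 29.3 MHz, appears at 0.6 MHz.
43 MHz > fs/2 = 29.3 MHz, folds to fs − 43 MHz = 15.6 MHz.
0.6 MHz ≤ fs/2 = 29.3 MHz, passes unchanged.
Distinct values: {0.6 MHz, 15.6 MHz}.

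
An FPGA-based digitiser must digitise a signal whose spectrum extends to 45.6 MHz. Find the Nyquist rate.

91.2 MHz

Nyquist rate = 2 × 45.6 MHz = 91.2 MHz.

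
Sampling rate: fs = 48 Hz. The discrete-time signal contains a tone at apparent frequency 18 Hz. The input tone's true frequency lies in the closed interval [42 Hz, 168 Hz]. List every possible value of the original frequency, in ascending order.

66 Hz, 78 Hz, 114 Hz, 126 Hz, 162 Hz

Frequencies that alias to 18 Hz are k·fs ± 18 Hz for integer k ≥ 0.
k=0: 18 Hz.
k=1: 30 Hz, 66 Hz.
k=2: 78 Hz, 114 Hz.
k=3: 126 Hz, 162 Hz.
k=4: 174 Hz, 210 Hz.
Within [42 Hz, 168 Hz]: 66 Hz, 78 Hz, 114 Hz, 126 Hz, 162 Hz.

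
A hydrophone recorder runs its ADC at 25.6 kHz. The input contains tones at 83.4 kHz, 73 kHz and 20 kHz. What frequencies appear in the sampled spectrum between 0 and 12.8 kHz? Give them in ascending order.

fs/2 = 12.8 kHz.
83.4 kHz mod fs = 6.6 kHz.
6.6 kHz ≤ fs/2 = 12.8 kHz, appears at 6.6 kHz.
73 kHz mod fs = 21.8 kHz.
21.8 kHz > fs/2 = 12.8 kHz, folds to fs − 21.8 kHz = 3.8 kHz.
20 kHz > fs/2 = 12.8 kHz, folds to fs − 20 kHz = 5.6 kHz.
Distinct values: {3.8 kHz, 5.6 kHz, 6.6 kHz}.

3.8 kHz, 5.6 kHz, 6.6 kHz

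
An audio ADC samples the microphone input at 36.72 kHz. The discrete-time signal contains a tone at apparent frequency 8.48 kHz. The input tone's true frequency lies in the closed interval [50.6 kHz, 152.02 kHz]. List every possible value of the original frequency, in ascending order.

64.96 kHz, 81.92 kHz, 101.68 kHz, 118.64 kHz, 138.4 kHz

Frequencies that alias to 8.48 kHz are k·fs ± 8.48 kHz for integer k ≥ 0.
k=0: 8.48 kHz.
k=1: 28.24 kHz, 45.2 kHz.
k=2: 64.96 kHz, 81.92 kHz.
k=3: 101.68 kHz, 118.64 kHz.
k=4: 138.4 kHz, 155.36 kHz.
k=5: 175.12 kHz, 192.08 kHz.
Within [50.6 kHz, 152.02 kHz]: 64.96 kHz, 81.92 kHz, 101.68 kHz, 118.64 kHz, 138.4 kHz.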